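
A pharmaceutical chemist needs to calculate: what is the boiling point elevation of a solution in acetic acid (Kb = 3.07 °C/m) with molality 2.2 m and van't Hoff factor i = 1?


ΔTb = Kb × m × i
= 3.07 × 2.2 × 1
= 6.754 °C

6.754 °C


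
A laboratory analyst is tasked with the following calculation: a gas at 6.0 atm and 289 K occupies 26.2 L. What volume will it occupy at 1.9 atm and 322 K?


P1V1/T1 = P2V2/T2
V2 = P1V1T2/(T1P2)
= 6.0×26.2×322/(289×1.9)
= 92.184 L

92.184 L


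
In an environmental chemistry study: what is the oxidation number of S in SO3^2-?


x + 3(-2) = -2, so x = +4
Oxidation number: +4

+4


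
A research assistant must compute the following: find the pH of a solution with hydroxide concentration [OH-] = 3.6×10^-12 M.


pOH = -log10([OH-]) = -log10(3.6×10^-12)
= 12 - log10(3.6) = 11.44
pH = 14 - pOH = 14 - 11.44 = 2.56

2.56


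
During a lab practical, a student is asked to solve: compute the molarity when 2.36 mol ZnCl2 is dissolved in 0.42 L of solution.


M = n/V = 2.36/0.42 = 5.619 mol/L

5.619 M


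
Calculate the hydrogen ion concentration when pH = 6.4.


[H+] = 10^(-pH) = 10^(-6.4)
= 3.98×10^-7 M

3.98×10^-7 M


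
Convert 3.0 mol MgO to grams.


M(MgO) = 40.31 g/mol
mass = n × M = 3.0 × 40.31 = 120.93 g

120.93 g


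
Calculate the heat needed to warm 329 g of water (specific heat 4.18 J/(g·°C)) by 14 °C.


q = mcΔT = 329 × 4.18 × 14
= 19253.08 J

19253.08 J


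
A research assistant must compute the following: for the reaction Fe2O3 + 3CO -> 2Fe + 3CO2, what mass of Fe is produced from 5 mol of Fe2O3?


Mole ratio Fe:Fe2O3 = 2:1
n(Fe) = 5 × 2/1 = 10.000 mol
mass = 10.000 × 55.85 = 558.5 g

558.5 g


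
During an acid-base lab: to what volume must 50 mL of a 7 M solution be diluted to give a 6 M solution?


C1V1 = C2V2
7 × 50 = 6 × V2
V2 = 350/6 = 58.33 mL

58.33 mL


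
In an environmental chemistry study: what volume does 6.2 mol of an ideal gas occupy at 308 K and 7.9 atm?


PV = nRT  (R = 0.08206 L·atm/(mol·K))
V = nRT/P = 6.2×0.08206×308/7.9
= 19.836 L

19.836 L


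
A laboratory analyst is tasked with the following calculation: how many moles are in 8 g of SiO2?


M(SiO2) = 60.09 g/mol
n = mass/M = 8/60.09 = 0.1331 mol

0.1331 mol


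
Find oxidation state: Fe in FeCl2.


x + 2(-1) = 0, so x = +2
Oxidation number: +2

+2


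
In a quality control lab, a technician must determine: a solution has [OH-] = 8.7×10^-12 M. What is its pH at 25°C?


pOH = -log10([OH-]) = -log10(8.7×10^-12)
= 12 - log10(8.7) = 11.06
pH = 14 - pOH = 14 - 11.06 = 2.94

2.94


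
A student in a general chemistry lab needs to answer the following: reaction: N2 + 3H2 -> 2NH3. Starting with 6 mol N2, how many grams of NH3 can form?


Mole ratio NH3:N2 = 2:1
n(NH3) = 6 × 2/1 = 12.000 mol
mass = 12.000 × 17.03 = 204.36 g

204.36 g


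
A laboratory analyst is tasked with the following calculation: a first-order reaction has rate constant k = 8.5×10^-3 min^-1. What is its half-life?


t½ = ln2/k = 0.693147/(8.5×10^-3 min^-1)
= 81.55 min

81.55 min


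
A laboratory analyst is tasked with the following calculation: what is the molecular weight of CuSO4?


M(CuSO4) = 1×63.55 + 1×32.07 + 4×16.0
= 63.55 + 32.07 + 64.0
= 159.62 g/mol

159.62 g/mol


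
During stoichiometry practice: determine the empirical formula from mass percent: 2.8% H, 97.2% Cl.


Assume 100 g sample. Moles of each element:
  H: 2.8/1.008 = 2.778 mol
  Cl: 97.2/35.45 = 2.742 mol
Divide by smallest (2.742):
  H: 2.778/2.742 = 1.01
  Cl: 2.742/2.742 = 1.0
Empirical formula: HCl

HCl


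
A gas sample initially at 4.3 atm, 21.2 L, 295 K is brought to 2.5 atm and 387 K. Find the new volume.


P1V1/T1 = P2V2/T2
V2 = P1V1T2/(T1P2)
= 4.3×21.2×387/(295×2.5)
= 47.836 L

47.836 L


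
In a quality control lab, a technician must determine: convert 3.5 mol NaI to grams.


M(NaI) = 149.89 g/mol
mass = n × M = 3.5 × 149.89 = 524.62 g

524.62 g


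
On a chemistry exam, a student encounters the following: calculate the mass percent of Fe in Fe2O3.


M(Fe2O3) = 2×55.85 + 3×16.0 = 159.70 g/mol
Mass of Fe = 2 × 55.85 = 111.70 g/mol
% Fe = 111.70/159.70 × 100 = 69.94%

69.94%


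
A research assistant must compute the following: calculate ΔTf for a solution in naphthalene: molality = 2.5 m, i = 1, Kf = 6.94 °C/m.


ΔTf = Kf × m × i
= 6.94 × 2.5 × 1
= 17.35 °C

17.35 °C


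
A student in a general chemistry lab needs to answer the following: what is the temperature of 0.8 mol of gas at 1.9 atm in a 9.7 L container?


PV = nRT  (R = 0.08206 L·atm/(mol·K))
T = PV/(nR) = 1.9×9.7/(0.8×0.08206)
= 18.43/0.065648
= 280.74 K

280.74 K


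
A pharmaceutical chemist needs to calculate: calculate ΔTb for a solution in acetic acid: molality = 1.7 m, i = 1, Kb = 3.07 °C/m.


ΔTb = Kb × m × i
= 3.07 × 1.7 × 1
= 5.219 °C

5.219 °C


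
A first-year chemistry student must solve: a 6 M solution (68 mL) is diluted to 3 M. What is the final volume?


C1V1 = C2V2
6 × 68 = 3 × V2
V2 = 408/3 = 136.0 mL

136.0 mL


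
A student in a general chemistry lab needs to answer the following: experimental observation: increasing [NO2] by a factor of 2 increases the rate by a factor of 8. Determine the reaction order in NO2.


rate ∝ [NO2]^n
2^n = 8 → n = 3
Order in NO2: 3

3


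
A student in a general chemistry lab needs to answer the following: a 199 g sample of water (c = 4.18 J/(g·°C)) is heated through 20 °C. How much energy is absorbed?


q = mcΔT = 199 × 4.18 × 20
= 16636.40 J

16636.40 J


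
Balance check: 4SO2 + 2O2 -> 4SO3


Equation: 4SO2 + 2O2 -> 4SO3
Check atoms: O: 12=12, S: 4=4
Balanced

Yes, balanced


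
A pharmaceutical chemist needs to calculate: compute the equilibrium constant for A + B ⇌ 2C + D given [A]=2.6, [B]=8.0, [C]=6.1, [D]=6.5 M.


Kc = [C]^2[D]/([A][B])
= (6.1^2 × 6.5^1)/(2.6^1 × 8.0^1)
= 241.865/20.8
= 11.63

11.63


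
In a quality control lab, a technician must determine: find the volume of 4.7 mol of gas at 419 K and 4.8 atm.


PV = nRT  (R = 0.08206 L·atm/(mol·K))
V = nRT/P = 4.7×0.08206×419/4.8
= 33.667 L

33.667 L


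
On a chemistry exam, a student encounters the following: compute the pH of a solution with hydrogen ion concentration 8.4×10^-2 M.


pH = -log10([H+]) = -log10(8.4×10^-2)
= 2 - log10(8.4)
= 2 - 0.92
= 1.08

1.08


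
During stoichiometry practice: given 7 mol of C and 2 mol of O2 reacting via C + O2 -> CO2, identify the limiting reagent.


Mole ratio available / coefficient:
  C: 7/1 = 7.000
  O2: 2/1 = 2.000
Smaller ratio is limiting.

O2


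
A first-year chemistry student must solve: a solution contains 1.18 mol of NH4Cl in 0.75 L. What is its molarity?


M = n/V = 1.18/0.75 = 1.573 mol/L

1.573 M


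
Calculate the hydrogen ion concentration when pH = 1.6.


[H+] = 10^(-pH) = 10^(-1.6)
= 2.51×10^-2 M

2.51×10^-2 M


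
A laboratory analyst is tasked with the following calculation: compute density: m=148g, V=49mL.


ρ = mass/volume
= 148/49
= 3.02 g/mL

3.02 g/mL


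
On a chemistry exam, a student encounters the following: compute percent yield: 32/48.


% yield = actual/theoretical × 100
= 32/48 × 100
= 66.67%

66.67%


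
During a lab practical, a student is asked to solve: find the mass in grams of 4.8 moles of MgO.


M(MgO) = 40.31 g/mol
mass = n × M = 4.8 × 40.31 = 193.49 g

193.49 g


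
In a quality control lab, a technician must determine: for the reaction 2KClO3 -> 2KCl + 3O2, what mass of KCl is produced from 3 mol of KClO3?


Mole ratio KCl:KClO3 = 2:2
n(KCl) = 3 × 2/2 = 3.000 mol
mass = 3.000 × 74.55 = 223.65 g

223.65 g


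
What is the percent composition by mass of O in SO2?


M(SO2) = 1×32.07 + 2×16.0 = 64.07 g/mol
Mass of O = 2 × 16.0 = 32.00 g/mol
% O = 32.00/64.07 × 100 = 49.95%

49.95%


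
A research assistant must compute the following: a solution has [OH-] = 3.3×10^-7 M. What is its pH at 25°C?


pOH = -log10([OH-]) = -log10(3.3×10^-7)
= 7 - log10(3.3) = 6.48
pH = 14 - pOH = 14 - 6.48 = 7.52

7.52


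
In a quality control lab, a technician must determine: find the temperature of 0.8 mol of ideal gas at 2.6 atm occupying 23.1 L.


PV = nRT  (R = 0.08206 L·atm/(mol·K))
T = PV/(nR) = 2.6×23.1/(0.8×0.08206)
= 60.06/0.065648
= 914.88 K

914.88 K


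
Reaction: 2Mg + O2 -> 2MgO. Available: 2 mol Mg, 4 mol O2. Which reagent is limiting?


Mole ratio available / coefficient:
  Mg: 2/2 = 1.000
  O2: 4/1 = 4.000
Smaller ratio is limiting.

Mg


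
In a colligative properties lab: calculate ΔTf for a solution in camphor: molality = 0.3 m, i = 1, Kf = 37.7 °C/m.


ΔTf = Kf × m × i
= 37.7 × 0.3 × 1
= 11.31 °C

11.31 °C


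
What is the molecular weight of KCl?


M(KCl) = 1×39.1 + 1×35.45
= 39.1 + 35.45
= 74.55 g/mol

74.55 g/mol


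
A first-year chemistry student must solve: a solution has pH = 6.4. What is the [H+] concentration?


[H+] = 10^(-pH) = 10^(-6.4)
= 3.98×10^-7 M

3.98×10^-7 M


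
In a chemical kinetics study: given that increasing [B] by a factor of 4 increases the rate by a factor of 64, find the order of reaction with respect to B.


rate ∝ [B]^n
4^n = 64 → n = 3
Order in B: 3

3


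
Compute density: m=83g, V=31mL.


ρ = mass/volume
= 83/31
= 2.677 g/mL

2.677 g/mL


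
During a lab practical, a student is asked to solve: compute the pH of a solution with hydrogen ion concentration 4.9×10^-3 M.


pH = -log10([H+]) = -log10(4.9×10^-3)
= 3 - log10(4.9)
= 3 - 0.69
= 2.31

2.31


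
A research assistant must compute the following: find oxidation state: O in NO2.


O is usually -2
Oxidation number: -2

-2


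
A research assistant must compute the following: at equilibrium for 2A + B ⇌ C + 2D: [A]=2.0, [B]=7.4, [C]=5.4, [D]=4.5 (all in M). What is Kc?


Kc = [C][D]^2/([A]^2[B])
= (5.4^1 × 4.5^2)/(2.0^2 × 7.4^1)
= 109.35/29.6
= 3.694

3.694


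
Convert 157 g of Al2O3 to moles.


M(Al2O3) = 101.96 g/mol
n = mass/M = 157/101.96 = 1.5398 mol

1.5398 mol


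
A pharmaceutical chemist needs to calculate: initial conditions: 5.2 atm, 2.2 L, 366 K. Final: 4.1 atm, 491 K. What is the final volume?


P1V1/T1 = P2V2/T2
V2 = P1V1T2/(T1P2)
= 5.2×2.2×491/(366×4.1)
= 3.743 L

3.743 L


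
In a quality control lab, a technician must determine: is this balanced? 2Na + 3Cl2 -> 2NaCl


Equation: 2Na + 3Cl2 -> 2NaCl
Check atoms: Cl: 6≠2, Na: 2=2
Not balanced

No, not balanced


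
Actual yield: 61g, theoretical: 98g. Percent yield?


% yield = actual/theoretical × 100
= 61/98 × 100
= 62.24%

62.24%


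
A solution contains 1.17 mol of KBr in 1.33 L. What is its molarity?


M = n/V = 1.17/1.33 = 0.880 mol/L

0.880 M


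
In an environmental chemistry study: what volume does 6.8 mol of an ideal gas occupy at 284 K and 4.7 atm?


PV = nRT  (R = 0.08206 L·atm/(mol·K))
V = nRT/P = 6.8×0.08206×284/4.7
= 33.718 L

33.718 L


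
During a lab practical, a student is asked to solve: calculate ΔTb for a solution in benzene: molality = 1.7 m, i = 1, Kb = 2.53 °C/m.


ΔTb = Kb × m × i
= 2.53 × 1.7 × 1
= 4.301 °C

4.301 °C


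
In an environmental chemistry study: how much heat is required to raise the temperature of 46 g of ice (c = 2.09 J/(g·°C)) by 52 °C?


q = mcΔT = 46 × 2.09 × 52
= 4999.28 J

4999.28 J


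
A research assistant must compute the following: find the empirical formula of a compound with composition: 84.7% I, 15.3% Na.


Assume 100 g sample. Moles of each element:
  I: 84.7/126.9 = 0.667 mol
  Na: 15.3/22.99 = 0.666 mol
Divide by smallest (0.666):
  I: 0.667/0.666 = 1.0
  Na: 0.666/0.666 = 1.0
Empirical formula: NaI

NaI


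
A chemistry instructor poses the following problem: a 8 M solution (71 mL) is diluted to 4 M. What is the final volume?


C1V1 = C2V2
8 × 71 = 4 × V2
V2 = 568/4 = 142.0 mL

142.0 mL


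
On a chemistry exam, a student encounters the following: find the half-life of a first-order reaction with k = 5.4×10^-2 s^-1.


t½ = ln2/k = 0.693147/(5.4×10^-2 s^-1)
= 12.84 s

12.84 s


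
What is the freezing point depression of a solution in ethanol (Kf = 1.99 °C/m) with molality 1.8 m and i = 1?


ΔTf = Kf × m × i
= 1.99 × 1.8 × 1
= 3.582 °C

3.582 °C


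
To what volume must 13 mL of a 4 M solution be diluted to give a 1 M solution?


C1V1 = C2V2
4 × 13 = 1 × V2
V2 = 52/1 = 52.0 mL

52.0 mL


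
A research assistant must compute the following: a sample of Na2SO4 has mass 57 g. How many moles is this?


M(Na2SO4) = 142.05 g/mol
n = mass/M = 57/142.05 = 0.4013 mol

0.4013 mol


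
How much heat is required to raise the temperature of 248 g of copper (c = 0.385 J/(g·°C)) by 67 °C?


q = mcΔT = 248 × 0.385 × 67
= 6397.16 J

6397.16 J


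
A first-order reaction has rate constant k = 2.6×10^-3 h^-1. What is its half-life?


t½ = ln2/k = 0.693147/(2.6×10^-3 h^-1)
= 266.6 h

266.6 h


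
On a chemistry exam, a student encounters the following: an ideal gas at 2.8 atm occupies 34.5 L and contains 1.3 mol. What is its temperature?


PV = nRT  (R = 0.08206 L·atm/(mol·K))
T = PV/(nR) = 2.8×34.5/(1.3×0.08206)
= 96.60/0.106678
= 905.53 K

905.53 K


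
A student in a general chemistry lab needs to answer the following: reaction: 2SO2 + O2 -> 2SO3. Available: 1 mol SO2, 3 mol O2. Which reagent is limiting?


Mole ratio available / coefficient:
  SO2: 1/2 = 0.500
  O2: 3/1 = 3.000
Smaller ratio is limiting.

SO2


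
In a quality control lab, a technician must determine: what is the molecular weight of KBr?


M(KBr) = 1×39.1 + 1×79.9
= 39.1 + 79.9
= 119.0 g/mol

119.0 g/mol


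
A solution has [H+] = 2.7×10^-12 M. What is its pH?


pH = -log10([H+]) = -log10(2.7×10^-12)
= 12 - log10(2.7)
= 12 - 0.43
= 11.57

11.57


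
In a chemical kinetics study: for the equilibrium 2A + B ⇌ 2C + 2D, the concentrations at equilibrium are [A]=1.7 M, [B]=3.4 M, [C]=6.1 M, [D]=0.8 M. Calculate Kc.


Kc = [C]^2[D]^2/([A]^2[B])
= (6.1^2 × 0.8^2)/(1.7^2 × 3.4^1)
= 23.8144/9.826
= 2.424

2.424


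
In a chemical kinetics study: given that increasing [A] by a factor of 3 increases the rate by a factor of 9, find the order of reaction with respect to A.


rate ∝ [A]^n
3^n = 9 → n = 2
Order in A: 2

2


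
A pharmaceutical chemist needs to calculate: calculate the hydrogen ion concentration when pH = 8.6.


[H+] = 10^(-pH) = 10^(-8.6)
= 2.51×10^-9 M

2.51×10^-9 M


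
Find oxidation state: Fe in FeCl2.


x + 2(-1) = 0, so x = +2
Oxidation number: +2

+2


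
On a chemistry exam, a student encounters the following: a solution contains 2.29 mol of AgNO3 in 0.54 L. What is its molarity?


M = n/V = 2.29/0.54 = 4.241 mol/L

4.241 M


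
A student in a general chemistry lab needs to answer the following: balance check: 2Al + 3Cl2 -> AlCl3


Equation: 2Al + 3Cl2 -> AlCl3
Check atoms: Al: 2≠1, Cl: 6≠3
Not balanced

No, not balanced


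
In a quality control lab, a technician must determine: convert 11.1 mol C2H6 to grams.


M(C2H6) = 30.07 g/mol
mass = n × M = 11.1 × 30.07 = 333.78 g

333.78 g


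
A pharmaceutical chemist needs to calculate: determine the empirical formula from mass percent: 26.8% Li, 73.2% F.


Assume 100 g sample. Moles of each element:
  Li: 26.8/6.94 = 3.862 mol
  F: 73.2/19.0 = 3.853 mol
Divide by smallest (3.853):
  Li: 3.862/3.853 = 1.0
  F: 3.853/3.853 = 1.0
Empirical formula: LiF

LiF


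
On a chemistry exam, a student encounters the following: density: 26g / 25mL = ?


ρ = mass/volume
= 26/25
= 1.04 g/mL

1.04 g/mL


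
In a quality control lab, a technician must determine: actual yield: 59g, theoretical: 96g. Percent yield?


% yield = actual/theoretical × 100
= 59/96 × 100
= 61.46%

61.46%


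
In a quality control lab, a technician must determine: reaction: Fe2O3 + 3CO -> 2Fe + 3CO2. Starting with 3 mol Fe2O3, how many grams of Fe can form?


Mole ratio Fe:Fe2O3 = 2:1
n(Fe) = 3 × 2/1 = 6.000 mol
mass = 6.000 × 55.85 = 335.1 g

335.1 g


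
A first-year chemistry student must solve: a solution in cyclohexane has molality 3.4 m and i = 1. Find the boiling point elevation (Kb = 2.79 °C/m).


ΔTb = Kb × m × i
= 2.79 × 3.4 × 1
= 9.486 °C

9.486 °C


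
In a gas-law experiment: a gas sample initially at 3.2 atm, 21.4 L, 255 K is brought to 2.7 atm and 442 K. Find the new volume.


P1V1/T1 = P2V2/T2
V2 = P1V1T2/(T1P2)
= 3.2×21.4×442/(255×2.7)
= 43.962 L

43.962 L


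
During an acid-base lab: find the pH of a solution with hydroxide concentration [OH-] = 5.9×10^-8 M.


pOH = -log10([OH-]) = -log10(5.9×10^-8)
= 8 - log10(5.9) = 7.23
pH = 14 - pOH = 14 - 7.23 = 6.77

6.77


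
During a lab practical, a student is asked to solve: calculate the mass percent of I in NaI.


M(NaI) = 1×22.99 + 1×126.9 = 149.89 g/mol
Mass of I = 1 × 126.9 = 126.90 g/mol
% I = 126.90/149.89 × 100 = 84.66%

84.66%


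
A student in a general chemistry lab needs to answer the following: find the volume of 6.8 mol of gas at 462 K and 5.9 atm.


PV = nRT  (R = 0.08206 L·atm/(mol·K))
V = nRT/P = 6.8×0.08206×462/5.9
= 43.695 L

43.695 L


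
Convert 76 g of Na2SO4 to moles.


M(Na2SO4) = 142.05 g/mol
n = mass/M = 76/142.05 = 0.535 mol

0.535 mol


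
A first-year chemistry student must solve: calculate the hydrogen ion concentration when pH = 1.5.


[H+] = 10^(-pH) = 10^(-1.5)
= 3.16×10^-2 M

3.16×10^-2 M


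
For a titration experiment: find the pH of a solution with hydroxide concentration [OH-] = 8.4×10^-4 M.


pOH = -log10([OH-]) = -log10(8.4×10^-4)
= 4 - log10(8.4) = 3.08
pH = 14 - pOH = 14 - 3.08 = 10.92

10.92


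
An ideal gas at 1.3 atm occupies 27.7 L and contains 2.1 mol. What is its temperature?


PV = nRT  (R = 0.08206 L·atm/(mol·K))
T = PV/(nR) = 1.3×27.7/(2.1×0.08206)
= 36.01/0.172326
= 208.96 K

208.96 K


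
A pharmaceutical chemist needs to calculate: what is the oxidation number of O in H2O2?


Peroxide: O is -1
Oxidation number: -1

-1


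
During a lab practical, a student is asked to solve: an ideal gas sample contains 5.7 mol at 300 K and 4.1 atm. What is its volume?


PV = nRT  (R = 0.08206 L·atm/(mol·K))
V = nRT/P = 5.7×0.08206×300/4.1
= 34.225 L

34.225 L


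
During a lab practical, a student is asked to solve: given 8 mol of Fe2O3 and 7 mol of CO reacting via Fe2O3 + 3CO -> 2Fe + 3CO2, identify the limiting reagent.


Mole ratio available / coefficient:
  Fe2O3: 8/1 = 8.000
  CO: 7/3 = 2.333
Smaller ratio is limiting.

CO


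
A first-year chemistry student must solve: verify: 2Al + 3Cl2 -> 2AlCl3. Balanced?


Equation: 2Al + 3Cl2 -> 2AlCl3
Check atoms: Al: 2=2, Cl: 6=6
Balanced

Yes, balanced


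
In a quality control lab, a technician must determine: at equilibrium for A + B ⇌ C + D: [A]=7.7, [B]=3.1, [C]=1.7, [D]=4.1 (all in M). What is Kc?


Kc = [C][D]/([A][B])
= (1.7^1 × 4.1^1)/(7.7^1 × 3.1^1)
= 6.97/23.87
= 0.2920

0.2920


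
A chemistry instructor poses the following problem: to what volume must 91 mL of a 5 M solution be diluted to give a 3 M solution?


C1V1 = C2V2
5 × 91 = 3 × V2
V2 = 455/3 = 151.67 mL

151.67 mL


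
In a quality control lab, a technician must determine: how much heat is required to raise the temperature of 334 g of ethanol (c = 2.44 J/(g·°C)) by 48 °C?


q = mcΔT = 334 × 2.44 × 48
= 39118.08 J

39118.08 J


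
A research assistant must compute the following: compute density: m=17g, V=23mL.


ρ = mass/volume
= 17/23
= 0.739 g/mL

0.739 g/mL


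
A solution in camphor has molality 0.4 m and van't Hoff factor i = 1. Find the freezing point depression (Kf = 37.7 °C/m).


ΔTf = Kf × m × i
= 37.7 × 0.4 × 1
= 15.08 °C

15.08 °C


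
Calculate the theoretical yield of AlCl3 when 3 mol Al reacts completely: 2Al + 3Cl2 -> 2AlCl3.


Mole ratio AlCl3:Al = 2:2
n(AlCl3) = 3 × 2/2 = 3.000 mol
mass = 3.000 × 133.33 = 399.99 g

399.99 g


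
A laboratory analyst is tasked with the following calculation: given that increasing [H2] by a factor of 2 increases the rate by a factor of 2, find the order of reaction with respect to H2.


rate ∝ [H2]^n
2^n = 2 → n = 1
Order in H2: 1

1


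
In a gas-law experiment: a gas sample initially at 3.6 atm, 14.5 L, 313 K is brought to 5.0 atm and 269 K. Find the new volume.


P1V1/T1 = P2V2/T2
V2 = P1V1T2/(T1P2)
= 3.6×14.5×269/(313×5.0)
= 8.972 L

8.972 L


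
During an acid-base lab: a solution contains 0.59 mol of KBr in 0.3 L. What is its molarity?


M = n/V = 0.59/0.3 = 1.967 mol/L

1.967 M


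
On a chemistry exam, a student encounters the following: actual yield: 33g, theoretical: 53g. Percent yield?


% yield = actual/theoretical × 100
= 33/53 × 100
= 62.26%

62.26%


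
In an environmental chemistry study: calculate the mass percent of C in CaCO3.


M(CaCO3) = 1×40.08 + 1×12.01 + 3×16.0 = 100.09 g/mol
Mass of C = 1 × 12.01 = 12.01 g/mol
% C = 12.01/100.09 × 100 = 12.00%

12.00%


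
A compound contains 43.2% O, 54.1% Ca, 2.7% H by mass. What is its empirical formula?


Assume 100 g sample. Moles of each element:
  O: 43.2/16.0 = 2.7 mol
  Ca: 54.1/40.08 = 1.35 mol
  H: 2.7/1.008 = 2.679 mol
Divide by smallest (1.35):
  O: 2.7/1.35 = 2.0
  Ca: 1.35/1.35 = 1.0
  H: 2.679/1.35 = 1.98
Empirical formula: CaO2H2

CaO2H2


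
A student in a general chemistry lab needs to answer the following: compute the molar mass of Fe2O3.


M(Fe2O3) = 2×55.85 + 3×16.0
= 111.7 + 48.0
= 159.7 g/mol

159.7 g/mol


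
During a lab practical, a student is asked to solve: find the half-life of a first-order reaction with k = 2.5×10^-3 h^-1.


t½ = ln2/k = 0.693147/(2.5×10^-3 h^-1)
= 277.3 h

277.3 h


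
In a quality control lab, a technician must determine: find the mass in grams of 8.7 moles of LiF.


M(LiF) = 25.94 g/mol
mass = n × M = 8.7 × 25.94 = 225.68 g

225.68 g


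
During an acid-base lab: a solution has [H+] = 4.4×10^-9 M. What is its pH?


pH = -log10([H+]) = -log10(4.4×10^-9)
= 9 - log10(4.4)
= 9 - 0.64
= 8.36

8.36


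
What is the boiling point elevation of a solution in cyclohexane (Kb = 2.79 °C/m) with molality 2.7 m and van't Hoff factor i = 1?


ΔTb = Kb × m × i
= 2.79 × 2.7 × 1
= 7.533 °C

7.533 °C


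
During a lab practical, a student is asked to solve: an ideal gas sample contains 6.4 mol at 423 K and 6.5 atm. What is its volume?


PV = nRT  (R = 0.08206 L·atm/(mol·K))
V = nRT/P = 6.4×0.08206×423/6.5
= 34.177 L

34.177 L


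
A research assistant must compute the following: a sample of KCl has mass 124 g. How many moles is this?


M(KCl) = 74.55 g/mol
n = mass/M = 124/74.55 = 1.6633 mol

1.6633 mol


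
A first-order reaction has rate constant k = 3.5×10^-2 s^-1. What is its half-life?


t½ = ln2/k = 0.693147/(3.5×10^-2 s^-1)
= 19.80 s

19.80 s


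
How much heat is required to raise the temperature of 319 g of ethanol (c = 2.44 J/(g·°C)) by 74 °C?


q = mcΔT = 319 × 2.44 × 74
= 57598.64 J

57598.64 J


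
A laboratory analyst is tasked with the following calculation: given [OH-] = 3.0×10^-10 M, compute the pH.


pOH = -log10([OH-]) = -log10(3.0×10^-10)
= 10 - log10(3.0) = 9.52
pH = 14 - pOH = 14 - 9.52 = 4.48

4.48


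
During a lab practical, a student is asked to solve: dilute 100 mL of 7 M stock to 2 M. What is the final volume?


C1V1 = C2V2
7 × 100 = 2 × V2
V2 = 700/2 = 350.0 mL

350.0 mL


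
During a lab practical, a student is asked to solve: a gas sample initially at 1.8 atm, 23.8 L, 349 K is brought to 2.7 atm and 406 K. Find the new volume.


P1V1/T1 = P2V2/T2
V2 = P1V1T2/(T1P2)
= 1.8×23.8×406/(349×2.7)
= 18.458 L

18.458 L


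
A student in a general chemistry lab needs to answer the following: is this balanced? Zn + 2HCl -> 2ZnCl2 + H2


Equation: Zn + 2HCl -> 2ZnCl2 + H2
Check atoms: Cl: 2≠4, H: 2=2, Zn: 1≠2
Not balanced

No, not balanced


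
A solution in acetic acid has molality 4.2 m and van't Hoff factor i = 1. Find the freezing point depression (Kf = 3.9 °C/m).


ΔTf = Kf × m × i
= 3.9 × 4.2 × 1
= 16.38 °C

16.38 °C


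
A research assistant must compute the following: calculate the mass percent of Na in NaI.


M(NaI) = 1×22.99 + 1×126.9 = 149.89 g/mol
Mass of Na = 1 × 22.99 = 22.99 g/mol
% Na = 22.99/149.89 × 100 = 15.34%

15.34%


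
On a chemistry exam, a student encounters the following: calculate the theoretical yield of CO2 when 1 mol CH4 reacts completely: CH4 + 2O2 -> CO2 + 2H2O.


Mole ratio CO2:CH4 = 1:1
n(CO2) = 1 × 1/1 = 1.000 mol
mass = 1.000 × 44.01 = 44.01 g

44.01 g


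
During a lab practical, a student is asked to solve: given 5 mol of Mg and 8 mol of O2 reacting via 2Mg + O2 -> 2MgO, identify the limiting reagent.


Mole ratio available / coefficient:
  Mg: 5/2 = 2.500
  O2: 8/1 = 8.000
Smaller ratio is limiting.

Mg


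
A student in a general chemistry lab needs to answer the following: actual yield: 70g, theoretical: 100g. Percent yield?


% yield = actual/theoretical × 100
= 70/100 × 100
= 70.0%

70.0%


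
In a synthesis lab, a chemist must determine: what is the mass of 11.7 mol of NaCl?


M(NaCl) = 58.44 g/mol
mass = n × M = 11.7 × 58.44 = 683.75 g

683.75 g


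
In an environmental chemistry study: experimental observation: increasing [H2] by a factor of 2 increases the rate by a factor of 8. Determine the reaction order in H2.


rate ∝ [H2]^n
2^n = 8 → n = 3
Order in H2: 3

3


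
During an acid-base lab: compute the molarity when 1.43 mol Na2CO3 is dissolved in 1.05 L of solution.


M = n/V = 1.43/1.05 = 1.362 mol/L

1.362 M


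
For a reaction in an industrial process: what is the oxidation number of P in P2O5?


2x + 5(-2) = 0, so x = +5
Oxidation number: +5

+5


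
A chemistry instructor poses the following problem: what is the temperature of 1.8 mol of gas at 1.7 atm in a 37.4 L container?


PV = nRT  (R = 0.08206 L·atm/(mol·K))
T = PV/(nR) = 1.7×37.4/(1.8×0.08206)
= 63.58/0.147708
= 430.44 K

430.44 K


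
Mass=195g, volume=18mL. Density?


ρ = mass/volume
= 195/18
= 10.833 g/mL

10.833 g/mL


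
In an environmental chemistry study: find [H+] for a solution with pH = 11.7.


[H+] = 10^(-pH) = 10^(-11.7)
= 2.0×10^-12 M

2.0×10^-12 M


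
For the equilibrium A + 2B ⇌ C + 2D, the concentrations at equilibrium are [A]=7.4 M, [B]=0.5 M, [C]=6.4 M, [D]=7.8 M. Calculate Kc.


Kc = [C][D]^2/([A][B]^2)
= (6.4^1 × 7.8^2)/(7.4^1 × 0.5^2)
= 389.376/1.85
= 210.5

210.5


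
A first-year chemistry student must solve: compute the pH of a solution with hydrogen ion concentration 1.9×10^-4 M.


pH = -log10([H+]) = -log10(1.9×10^-4)
= 4 - log10(1.9)
= 4 - 0.28
= 3.72

3.72


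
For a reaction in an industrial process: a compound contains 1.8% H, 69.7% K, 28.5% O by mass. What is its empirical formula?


Assume 100 g sample. Moles of each element:
  H: 1.8/1.008 = 1.786 mol
  K: 69.7/39.1 = 1.783 mol
  O: 28.5/16.0 = 1.781 mol
Divide by smallest (1.781):
  H: 1.786/1.781 = 1.0
  K: 1.783/1.781 = 1.0
  O: 1.781/1.781 = 1.0
Empirical formula: KOH

KOH


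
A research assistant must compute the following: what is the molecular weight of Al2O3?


M(Al2O3) = 2×26.98 + 3×16.0
= 53.96 + 48.0
= 101.96 g/mol

101.96 g/mol


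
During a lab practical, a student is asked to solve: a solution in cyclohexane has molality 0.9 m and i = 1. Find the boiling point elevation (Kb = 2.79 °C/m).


ΔTb = Kb × m × i
= 2.79 × 0.9 × 1
= 2.511 °C

2.511 °C


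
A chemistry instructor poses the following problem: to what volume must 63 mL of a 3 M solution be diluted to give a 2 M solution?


C1V1 = C2V2
3 × 63 = 2 × V2
V2 = 189/2 = 94.5 mL

94.5 mL


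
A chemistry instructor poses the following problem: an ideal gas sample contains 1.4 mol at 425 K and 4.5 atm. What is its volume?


PV = nRT  (R = 0.08206 L·atm/(mol·K))
V = nRT/P = 1.4×0.08206×425/4.5
= 10.85 L

10.85 L


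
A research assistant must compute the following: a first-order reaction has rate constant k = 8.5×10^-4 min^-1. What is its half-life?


t½ = ln2/k = 0.693147/(8.5×10^-4 min^-1)
= 815.5 min

815.5 min


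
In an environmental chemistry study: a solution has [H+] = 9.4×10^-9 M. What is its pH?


pH = -log10([H+]) = -log10(9.4×10^-9)
= 9 - log10(9.4)
= 9 - 0.97
= 8.03

8.03


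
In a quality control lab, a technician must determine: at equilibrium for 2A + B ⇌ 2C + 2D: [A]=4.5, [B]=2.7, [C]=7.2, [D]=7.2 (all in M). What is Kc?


Kc = [C]^2[D]^2/([A]^2[B])
= (7.2^2 × 7.2^2)/(4.5^2 × 2.7^1)
= 2687.3856/54.675
= 49.15

49.15


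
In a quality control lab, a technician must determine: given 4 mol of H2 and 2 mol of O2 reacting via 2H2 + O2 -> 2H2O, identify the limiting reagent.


Mole ratio available / coefficient:
  H2: 4/2 = 2.000
  O2: 2/1 = 2.000
Smaller ratio is limiting.

neither (stoichiometric); H2 and O2 are fully consumed


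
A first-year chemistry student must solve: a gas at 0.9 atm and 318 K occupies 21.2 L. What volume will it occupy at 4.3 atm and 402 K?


P1V1/T1 = P2V2/T2
V2 = P1V1T2/(T1P2)
= 0.9×21.2×402/(318×4.3)
= 5.609 L

5.609 L


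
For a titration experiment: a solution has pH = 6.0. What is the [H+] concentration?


[H+] = 10^(-pH) = 10^(-6.0)
= 1.0×10^-6 M

1.0×10^-6 M


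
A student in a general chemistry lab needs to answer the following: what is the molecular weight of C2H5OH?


M(C2H5OH) = 2×12.01 + 6×1.008 + 1×16.0
= 24.02 + 6.05 + 16.0
= 46.07 g/mol

46.07 g/mol


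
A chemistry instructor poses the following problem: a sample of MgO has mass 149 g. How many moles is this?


M(MgO) = 40.31 g/mol
n = mass/M = 149/40.31 = 3.6964 mol

3.6964 mol


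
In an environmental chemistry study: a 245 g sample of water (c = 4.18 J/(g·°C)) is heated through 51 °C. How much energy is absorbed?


q = mcΔT = 245 × 4.18 × 51
= 52229.10 J

52229.10 J


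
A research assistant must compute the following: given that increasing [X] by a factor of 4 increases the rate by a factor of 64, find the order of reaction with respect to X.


rate ∝ [X]^n
4^n = 64 → n = 3
Order in X: 3

3


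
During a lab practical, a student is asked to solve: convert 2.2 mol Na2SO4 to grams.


M(Na2SO4) = 142.05 g/mol
mass = n × M = 2.2 × 142.05 = 312.51 g

312.51 g


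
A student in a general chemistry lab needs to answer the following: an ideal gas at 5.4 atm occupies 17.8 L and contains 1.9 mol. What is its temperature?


PV = nRT  (R = 0.08206 L·atm/(mol·K))
T = PV/(nR) = 5.4×17.8/(1.9×0.08206)
= 96.12/0.155914
= 616.49 K

616.49 K


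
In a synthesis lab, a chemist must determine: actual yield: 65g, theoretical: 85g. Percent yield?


% yield = actual/theoretical × 100
= 65/85 × 100
= 76.47%

76.47%


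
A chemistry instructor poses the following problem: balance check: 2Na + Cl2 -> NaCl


Equation: 2Na + Cl2 -> NaCl
Check atoms: Cl: 2≠1, Na: 2≠1
Not balanced

No, not balanced


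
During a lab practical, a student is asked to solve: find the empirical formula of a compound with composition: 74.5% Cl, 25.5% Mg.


Assume 100 g sample. Moles of each element:
  Cl: 74.5/35.45 = 2.102 mol
  Mg: 25.5/24.31 = 1.049 mol
Divide by smallest (1.049):
  Cl: 2.102/1.049 = 2.0
  Mg: 1.049/1.049 = 1.0
Empirical formula: MgCl2

MgCl2


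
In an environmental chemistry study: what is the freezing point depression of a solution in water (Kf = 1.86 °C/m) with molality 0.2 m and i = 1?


ΔTf = Kf × m × i
= 1.86 × 0.2 × 1
= 0.372 °C

0.372 °C


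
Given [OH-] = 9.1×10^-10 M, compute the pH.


pOH = -log10([OH-]) = -log10(9.1×10^-10)
= 10 - log10(9.1) = 9.04
pH = 14 - pOH = 14 - 9.04 = 4.96

4.96


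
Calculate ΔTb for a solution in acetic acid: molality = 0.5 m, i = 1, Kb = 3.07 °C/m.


ΔTb = Kb × m × i
= 3.07 × 0.5 × 1
= 1.535 °C

1.535 °C


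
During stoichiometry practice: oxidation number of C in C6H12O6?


6x + 12(+1) + 6(-2) = 0, so x = +0
Oxidation number: +0

+0


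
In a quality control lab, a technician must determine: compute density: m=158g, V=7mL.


ρ = mass/volume
= 158/7
= 22.571 g/mL

22.571 g/mL


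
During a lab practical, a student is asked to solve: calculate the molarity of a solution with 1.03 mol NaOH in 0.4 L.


M = n/V = 1.03/0.4 = 2.575 mol/L

2.575 M


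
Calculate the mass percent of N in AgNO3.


M(AgNO3) = 1×107.87 + 1×14.01 + 3×16.0 = 169.88 g/mol
Mass of N = 1 × 14.01 = 14.01 g/mol
% N = 14.01/169.88 × 100 = 8.25%

8.25%


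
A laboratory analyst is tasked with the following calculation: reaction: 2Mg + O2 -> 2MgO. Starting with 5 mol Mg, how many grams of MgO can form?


Mole ratio MgO:Mg = 2:2
n(MgO) = 5 × 2/2 = 5.000 mol
mass = 5.000 × 40.31 = 201.55 g

201.55 g


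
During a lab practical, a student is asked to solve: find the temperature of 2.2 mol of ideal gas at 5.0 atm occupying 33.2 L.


PV = nRT  (R = 0.08206 L·atm/(mol·K))
T = PV/(nR) = 5.0×33.2/(2.2×0.08206)
= 166.00/0.180532
= 919.50 K

919.50 K


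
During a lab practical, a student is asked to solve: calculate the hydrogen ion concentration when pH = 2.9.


[H+] = 10^(-pH) = 10^(-2.9)
= 1.26×10^-3 M

1.26×10^-3 M


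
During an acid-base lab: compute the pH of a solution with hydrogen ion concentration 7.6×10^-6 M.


pH = -log10([H+]) = -log10(7.6×10^-6)
= 6 - log10(7.6)
= 6 - 0.88
= 5.12

5.12


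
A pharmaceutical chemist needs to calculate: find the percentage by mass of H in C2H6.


M(C2H6) = 2×12.01 + 6×1.008 = 30.068 g/mol
Mass of H = 6 × 1.008 = 6.048 g/mol
% H = 6.048/30.068 × 100 = 20.11%

20.11%


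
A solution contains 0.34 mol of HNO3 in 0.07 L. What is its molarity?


M = n/V = 0.34/0.07 = 4.857 mol/L

4.857 M


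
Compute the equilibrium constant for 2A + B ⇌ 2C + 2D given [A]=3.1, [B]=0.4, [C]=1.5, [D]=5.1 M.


Kc = [C]^2[D]^2/([A]^2[B])
= (1.5^2 × 5.1^2)/(3.1^2 × 0.4^1)
= 58.5225/3.844
= 15.22

15.22


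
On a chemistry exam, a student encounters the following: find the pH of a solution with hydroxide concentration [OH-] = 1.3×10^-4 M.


pOH = -log10([OH-]) = -log10(1.3×10^-4)
= 4 - log10(1.3) = 3.89
pH = 14 - pOH = 14 - 3.89 = 10.11

10.11


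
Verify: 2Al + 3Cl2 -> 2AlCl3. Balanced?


Equation: 2Al + 3Cl2 -> 2AlCl3
Check atoms: Al: 2=2, Cl: 6=6
Balanced

Yes, balanced


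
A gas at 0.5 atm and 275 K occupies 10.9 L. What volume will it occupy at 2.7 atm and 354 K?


P1V1/T1 = P2V2/T2
V2 = P1V1T2/(T1P2)
= 0.5×10.9×354/(275×2.7)
= 2.598 L

2.598 L


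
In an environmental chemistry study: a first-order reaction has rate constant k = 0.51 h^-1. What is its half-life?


t½ = ln2/k = 0.693147/(0.51 h^-1)
= 1.359 h

1.359 h


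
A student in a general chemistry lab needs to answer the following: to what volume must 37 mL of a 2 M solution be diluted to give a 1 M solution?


C1V1 = C2V2
2 × 37 = 1 × V2
V2 = 74/1 = 74.0 mL

74.0 mL


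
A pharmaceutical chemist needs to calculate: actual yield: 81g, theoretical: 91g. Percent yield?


% yield = actual/theoretical × 100
= 81/91 × 100
= 89.01%

89.01%


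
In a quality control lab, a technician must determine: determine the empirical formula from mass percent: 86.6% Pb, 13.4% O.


Assume 100 g sample. Moles of each element:
  Pb: 86.6/207.2 = 0.418 mol
  O: 13.4/16.0 = 0.838 mol
Divide by smallest (0.418):
  Pb: 0.418/0.418 = 1.0
  O: 0.838/0.418 = 2.0
Empirical formula: PbO2

PbO2


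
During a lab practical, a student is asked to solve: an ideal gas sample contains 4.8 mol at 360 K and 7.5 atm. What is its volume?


PV = nRT  (R = 0.08206 L·atm/(mol·K))
V = nRT/P = 4.8×0.08206×360/7.5
= 18.907 L

18.907 L


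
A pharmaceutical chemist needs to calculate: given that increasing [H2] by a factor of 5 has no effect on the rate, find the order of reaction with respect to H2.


rate ∝ [H2]^n
rate ∝ [H2]^0
Order in H2: 0

0


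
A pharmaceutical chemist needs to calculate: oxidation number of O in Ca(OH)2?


O is usually -2
Oxidation number: -2

-2


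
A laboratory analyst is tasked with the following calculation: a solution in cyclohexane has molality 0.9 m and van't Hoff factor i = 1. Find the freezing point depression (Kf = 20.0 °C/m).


ΔTf = Kf × m × i
= 20.0 × 0.9 × 1
= 18.0 °C

18.0 °C


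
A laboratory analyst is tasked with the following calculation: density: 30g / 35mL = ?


ρ = mass/volume
= 30/35
= 0.857 g/mL

0.857 g/mL


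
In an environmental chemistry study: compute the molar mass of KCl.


M(KCl) = 1×39.1 + 1×35.45
= 39.1 + 35.45
= 74.55 g/mol

74.55 g/mol


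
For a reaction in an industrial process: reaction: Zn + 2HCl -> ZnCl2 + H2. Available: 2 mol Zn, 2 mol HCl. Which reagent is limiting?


Mole ratio available / coefficient:
  Zn: 2/1 = 2.000
  HCl: 2/2 = 1.000
Smaller ratio is limiting.

HCl


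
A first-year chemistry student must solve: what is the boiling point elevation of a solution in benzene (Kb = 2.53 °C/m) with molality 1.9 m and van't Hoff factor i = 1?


ΔTb = Kb × m × i
= 2.53 × 1.9 × 1
= 4.807 °C

4.807 °C


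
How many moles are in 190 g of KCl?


M(KCl) = 74.55 g/mol
n = mass/M = 190/74.55 = 2.5486 mol

2.5486 mol


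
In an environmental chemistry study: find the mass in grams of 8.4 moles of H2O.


M(H2O) = 18.02 g/mol
mass = n × M = 8.4 × 18.02 = 151.37 g

151.37 g


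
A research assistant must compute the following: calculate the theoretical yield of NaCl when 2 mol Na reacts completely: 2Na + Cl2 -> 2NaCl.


Mole ratio NaCl:Na = 2:2
n(NaCl) = 2 × 2/2 = 2.000 mol
mass = 2.000 × 58.44 = 116.88 g

116.88 g


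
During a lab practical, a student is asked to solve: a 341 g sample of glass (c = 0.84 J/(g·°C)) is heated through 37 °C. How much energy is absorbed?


q = mcΔT = 341 × 0.84 × 37
= 10598.28 J

10598.28 J


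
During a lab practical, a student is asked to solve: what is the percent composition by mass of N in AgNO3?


M(AgNO3) = 1×107.87 + 1×14.01 + 3×16.0 = 169.88 g/mol
Mass of N = 1 × 14.01 = 14.01 g/mol
% N = 14.01/169.88 × 100 = 8.25%

8.25%


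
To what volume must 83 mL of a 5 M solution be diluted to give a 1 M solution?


C1V1 = C2V2
5 × 83 = 1 × V2
V2 = 415/1 = 415.0 mL

415.0 mL


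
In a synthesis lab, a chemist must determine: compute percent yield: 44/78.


% yield = actual/theoretical × 100
= 44/78 × 100
= 56.41%

56.41%


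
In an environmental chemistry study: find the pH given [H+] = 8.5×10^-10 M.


pH = -log10([H+]) = -log10(8.5×10^-10)
= 10 - log10(8.5)
= 10 - 0.93
= 9.07

9.07


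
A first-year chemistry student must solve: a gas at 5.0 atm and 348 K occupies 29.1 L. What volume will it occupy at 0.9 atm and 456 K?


P1V1/T1 = P2V2/T2
V2 = P1V1T2/(T1P2)
= 5.0×29.1×456/(348×0.9)
= 211.839 L

211.839 L


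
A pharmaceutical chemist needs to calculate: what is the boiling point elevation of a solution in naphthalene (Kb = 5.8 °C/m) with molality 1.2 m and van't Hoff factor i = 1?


ΔTb = Kb × m × i
= 5.8 × 1.2 × 1
= 6.96 °C

6.96 °C


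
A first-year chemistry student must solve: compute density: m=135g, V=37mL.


ρ = mass/volume
= 135/37
= 3.649 g/mL

3.649 g/mL


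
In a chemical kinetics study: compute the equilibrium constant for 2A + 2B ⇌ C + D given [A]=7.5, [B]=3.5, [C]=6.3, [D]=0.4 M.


Kc = [C][D]/([A]^2[B]^2)
= (6.3^1 × 0.4^1)/(7.5^2 × 3.5^2)
= 2.52/689.0625
= 0.003657

0.003657
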